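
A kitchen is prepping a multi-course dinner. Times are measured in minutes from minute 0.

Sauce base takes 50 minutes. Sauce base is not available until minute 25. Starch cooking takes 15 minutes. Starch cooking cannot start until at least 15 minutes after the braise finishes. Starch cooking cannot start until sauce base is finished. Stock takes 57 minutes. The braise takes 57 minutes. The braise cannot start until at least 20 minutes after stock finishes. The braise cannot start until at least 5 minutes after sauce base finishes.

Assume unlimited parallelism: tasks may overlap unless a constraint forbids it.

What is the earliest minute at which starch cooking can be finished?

167

Sauce base waits on its own release at minute 25, so it starts at minute 25 and finishes at 25 + 50 = minute 75.
Stock can start immediately at minute 0; it finishes at minute 57.
For the braise: stock (finishes minute 57, plus 20-minute gap → minute 77); sauce base (finishes minute 75, plus 5-minute gap → minute 80). Taking the maximum gives a start of minute 80, and it finishes at 80 + 57 = minute 137.
For starch cooking: the braise (finishes minute 137, plus 15-minute gap → minute 152); sauce base (finishes minute 75). Taking the maximum gives a start of minute 152, and it finishes at 152 + 15 = minute 167.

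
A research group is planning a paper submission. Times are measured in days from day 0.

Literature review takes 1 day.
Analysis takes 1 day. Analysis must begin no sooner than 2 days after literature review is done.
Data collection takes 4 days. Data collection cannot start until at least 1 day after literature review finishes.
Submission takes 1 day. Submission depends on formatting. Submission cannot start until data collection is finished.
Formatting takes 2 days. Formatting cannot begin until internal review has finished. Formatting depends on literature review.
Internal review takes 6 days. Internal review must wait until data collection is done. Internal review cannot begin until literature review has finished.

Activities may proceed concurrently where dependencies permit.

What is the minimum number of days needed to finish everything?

15

Nothing blocks literature review, so it runs from day 0 to day 1.
After literature review (finishes day 1, plus 2-day gap → day 3), analysis can start at day 3 and finishes at day 4.
Data collection waits on literature review (finishes day 1, plus 1-day gap → day 2), so it starts at day 2 and finishes at 2 + 4 = day 6.
Internal review has to wait for data collection (finishes day 6); literature review (finishes day 1). The latest of these is day 6, so internal review runs day 6 to 6 + 6 = day 12.
For formatting: internal review (finishes day 12); literature review (finishes day 1). Taking the maximum gives a start of day 12, and it finishes at 12 + 2 = day 14.
For submission: formatting (finishes day 14); data collection (finishes day 6). Taking the maximum gives a start of day 14, and it finishes at 14 + 1 = day 15.
All tasks are finished once the last one completes. Finish times: Literature review at 1, Data collection at 6, Analysis at 4, Internal review at 12, Formatting at 14, Submission at 15. The latest is day 15.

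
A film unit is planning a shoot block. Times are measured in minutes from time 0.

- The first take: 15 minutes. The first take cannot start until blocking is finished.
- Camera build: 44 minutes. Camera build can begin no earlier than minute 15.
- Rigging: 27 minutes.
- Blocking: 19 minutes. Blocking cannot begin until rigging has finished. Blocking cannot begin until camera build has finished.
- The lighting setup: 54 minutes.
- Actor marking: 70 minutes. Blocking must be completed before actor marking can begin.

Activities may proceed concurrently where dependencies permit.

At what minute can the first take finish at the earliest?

93

Camera build waits on its own release at minute 15, so it starts at minute 15 and finishes at 15 + 44 = minute 59.
Rigging can start immediately at minute 0; it finishes at minute 27.
Blocking cannot start until rigging (finishes minute 27); camera build (finishes minute 59). The controlling bound is minute 59, so blocking finishes at 59 + 19 = minute 78.
After blocking (finishes minute 78), the first take can start at minute 78 and finishes at minute 93.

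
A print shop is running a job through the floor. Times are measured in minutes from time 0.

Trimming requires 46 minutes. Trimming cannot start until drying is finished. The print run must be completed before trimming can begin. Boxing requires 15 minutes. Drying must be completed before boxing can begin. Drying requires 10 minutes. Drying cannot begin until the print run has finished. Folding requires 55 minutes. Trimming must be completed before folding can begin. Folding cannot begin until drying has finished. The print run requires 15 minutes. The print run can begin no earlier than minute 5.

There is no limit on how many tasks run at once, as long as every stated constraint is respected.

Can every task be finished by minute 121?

The print run cannot begin until its own release at minute 5. It runs from minute 5 to 5 + 15 = minute 20.
Drying cannot begin until the print run (finishes minute 20). It runs from minute 20 to 20 + 10 = minute 30.
Boxing cannot begin until drying (finishes minute 30). It runs from minute 30 to 30 + 15 = minute 45.
For trimming: drying (finishes minute 30); the print run (finishes minute 20). Taking the maximum gives a start of minute 30, and it finishes at 30 + 46 = minute 76.
For folding: trimming (finishes minute 76); drying (finishes minute 30). Taking the maximum gives a start of minute 76, and it finishes at 76 + 55 = minute 131.
The earliest everything can be done is minute 131, which is after the deadline of 121, so it is not possible.

No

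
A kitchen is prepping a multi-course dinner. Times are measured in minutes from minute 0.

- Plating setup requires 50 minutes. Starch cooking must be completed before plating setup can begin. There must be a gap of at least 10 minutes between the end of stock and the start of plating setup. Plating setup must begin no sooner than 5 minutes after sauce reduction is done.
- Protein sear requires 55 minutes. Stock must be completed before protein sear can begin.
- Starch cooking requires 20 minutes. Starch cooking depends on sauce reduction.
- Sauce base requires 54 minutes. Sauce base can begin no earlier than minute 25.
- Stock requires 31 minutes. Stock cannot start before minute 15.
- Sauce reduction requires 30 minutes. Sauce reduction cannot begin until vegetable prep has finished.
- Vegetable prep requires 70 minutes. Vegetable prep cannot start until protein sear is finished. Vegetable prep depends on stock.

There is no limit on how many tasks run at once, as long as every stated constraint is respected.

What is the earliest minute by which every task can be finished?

271

After its own release at minute 25, sauce base can start at minute 25 and finishes at minute 79.
Stock waits on its own release at minute 15, so it starts at minute 15 and finishes at 15 + 31 = minute 46.
Protein sear waits on stock (finishes minute 46), so it starts at minute 46 and finishes at 46 + 55 = minute 101.
Vegetable prep has to wait for protein sear (finishes minute 101); stock (finishes minute 46). The latest of these is minute 101, so vegetable prep runs minute 101 to 101 + 70 = minute 171.
Sauce reduction waits on vegetable prep (finishes minute 171), so it starts at minute 171 and finishes at 171 + 30 = minute 201.
Starch cooking waits on sauce reduction (finishes minute 201), so it starts at minute 201 and finishes at 201 + 20 = minute 221.
Plating setup has to wait for starch cooking (finishes minute 221); stock (finishes minute 46, plus 10-minute gap → minute 56); sauce reduction (finishes minute 201, plus 5-minute gap → minute 206). The latest of these is minute 221, so plating setup runs minute 221 to 221 + 50 = minute 271.
All tasks are finished once the last one completes. Finish times: Stock at 46, Sauce base at 79, Protein sear at 101, Vegetable prep at 171, Sauce reduction at 201, Starch cooking at 221, Plating setup at 271. The latest is minute 271.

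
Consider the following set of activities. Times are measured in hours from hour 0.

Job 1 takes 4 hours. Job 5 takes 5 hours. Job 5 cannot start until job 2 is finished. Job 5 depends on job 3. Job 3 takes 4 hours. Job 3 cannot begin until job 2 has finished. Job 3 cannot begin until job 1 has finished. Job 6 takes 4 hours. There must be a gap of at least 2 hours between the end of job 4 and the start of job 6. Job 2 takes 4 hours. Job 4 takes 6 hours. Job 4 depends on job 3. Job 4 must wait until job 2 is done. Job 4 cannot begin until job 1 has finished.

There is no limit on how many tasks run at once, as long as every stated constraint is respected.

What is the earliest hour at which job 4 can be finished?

14

Job 2 has no prerequisites, so it starts at hour 0 and finishes at hour 4.
Job 1 can start immediately at hour 0; it finishes at hour 4.
Job 3 needs all of job 2 (finishes hour 4); job 1 (finishes hour 4). That puts its earliest start at hour 4; it finishes at 4 + 4 = hour 8.
Job 4 cannot start until job 3 (finishes hour 8); job 2 (finishes hour 4); job 1 (finishes hour 4). The controlling bound is hour 8, so job 4 finishes at 8 + 6 = hour 14.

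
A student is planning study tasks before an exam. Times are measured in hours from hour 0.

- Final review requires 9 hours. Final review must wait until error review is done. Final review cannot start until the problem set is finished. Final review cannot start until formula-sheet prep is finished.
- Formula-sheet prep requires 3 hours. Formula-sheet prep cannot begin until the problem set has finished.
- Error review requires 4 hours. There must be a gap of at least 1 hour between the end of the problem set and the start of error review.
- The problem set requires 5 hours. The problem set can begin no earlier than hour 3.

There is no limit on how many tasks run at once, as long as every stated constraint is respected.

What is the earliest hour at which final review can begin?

13

The problem set cannot begin until its own release at hour 3. It runs from hour 3 to 3 + 5 = hour 8.
After the problem set (finishes hour 8), formula-sheet prep can start at hour 8 and finishes at hour 11.
Error review waits on the problem set (finishes hour 8, plus 1-hour gap → hour 9), so it starts at hour 9 and finishes at 9 + 4 = hour 13.
Final review waits on error review (finishes hour 13); the problem set (finishes hour 8); formula-sheet prep (finishes hour 11). The latest of these is hour 13, which is the earliest final review can start.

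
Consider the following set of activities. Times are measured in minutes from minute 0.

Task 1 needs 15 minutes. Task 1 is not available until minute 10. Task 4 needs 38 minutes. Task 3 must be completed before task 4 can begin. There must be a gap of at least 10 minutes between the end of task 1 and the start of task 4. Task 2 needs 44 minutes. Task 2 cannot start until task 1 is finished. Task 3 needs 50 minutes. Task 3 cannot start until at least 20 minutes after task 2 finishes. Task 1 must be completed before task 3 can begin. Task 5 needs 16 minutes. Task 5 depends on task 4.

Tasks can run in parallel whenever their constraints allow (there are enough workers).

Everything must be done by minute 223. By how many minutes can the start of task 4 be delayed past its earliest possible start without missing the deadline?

30

Task 1 waits on its own release at minute 10, so it starts at minute 10 and finishes at 10 + 15 = minute 25.
Task 2 waits on task 1 (finishes minute 25), so it starts at minute 25 and finishes at 25 + 44 = minute 69.
Task 3 needs all of task 2 (finishes minute 69, plus 20-minute gap → minute 89); task 1 (finishes minute 25). That puts its earliest start at minute 89; it finishes at 89 + 50 = minute 139.
Task 4 cannot start until task 3 (finishes minute 139); task 1 (finishes minute 25, plus 10-minute gap → minute 35). The controlling bound is minute 139, so task 4 finishes at 139 + 38 = minute 177.

Working backward from the deadline:
Task 5 must finish by minute 223; it takes 16 minutes, so it must start by 223 − 16 = minute 207.
Since task 5 (must start by minute 207) depends on it, task 4 must finish by minute 207. Backing off its 38-minute duration gives a latest start of minute 169.
So task 4 can start as early as minute 139 and as late as minute 169, giving 169 − 139 = 30 minutes of slack.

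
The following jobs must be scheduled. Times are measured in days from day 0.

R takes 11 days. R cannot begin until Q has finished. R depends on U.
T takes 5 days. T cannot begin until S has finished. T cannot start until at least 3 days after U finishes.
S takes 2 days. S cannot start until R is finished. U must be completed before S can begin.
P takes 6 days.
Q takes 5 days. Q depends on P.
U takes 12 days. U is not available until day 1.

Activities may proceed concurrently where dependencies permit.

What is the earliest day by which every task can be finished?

31

After its own release at day 1, U can start at day 1 and finishes at day 13.
P has no prerequisites, so it starts at day 0 and finishes at day 6.
Q waits on P (finishes day 6), so it starts at day 6 and finishes at 6 + 5 = day 11.
R has to wait for Q (finishes day 11); U (finishes day 13). The latest of these is day 13, so R runs day 13 to 13 + 11 = day 24.
S has to wait for R (finishes day 24); U (finishes day 13). The latest of these is day 24, so S runs day 24 to 24 + 2 = day 26.
For T: S (finishes day 26); U (finishes day 13, plus 3-day gap → day 16). Taking the maximum gives a start of day 26, and it finishes at 26 + 5 = day 31.
All tasks are finished once the last one completes. Finish times: P at 6, Q at 11, R at 24, S at 26, T at 31, U at 13. The latest is day 31.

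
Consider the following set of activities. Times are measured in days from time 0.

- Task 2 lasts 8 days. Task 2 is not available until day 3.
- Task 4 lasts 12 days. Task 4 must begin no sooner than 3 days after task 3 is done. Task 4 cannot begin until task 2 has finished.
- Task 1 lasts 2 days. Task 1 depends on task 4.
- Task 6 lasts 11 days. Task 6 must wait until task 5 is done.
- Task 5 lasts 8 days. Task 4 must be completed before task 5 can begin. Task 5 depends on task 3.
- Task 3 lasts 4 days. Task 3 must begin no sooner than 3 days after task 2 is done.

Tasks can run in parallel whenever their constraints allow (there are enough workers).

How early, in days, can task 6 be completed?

Task 2 waits on its own release at day 3, so it starts at day 3 and finishes at 3 + 8 = day 11.
Task 3 cannot begin until task 2 (finishes day 11, plus 3-day gap → day 14). It runs from day 14 to 14 + 4 = day 18.
Task 4 cannot start until task 3 (finishes day 18, plus 3-day gap → day 21); task 2 (finishes day 11). The controlling bound is day 21, so task 4 finishes at 21 + 12 = day 33.
Task 5 has to wait for task 4 (finishes day 33); task 3 (finishes day 18). The latest of these is day 33, so task 5 runs day 33 to 33 + 8 = day 41.
Task 6 waits on task 5 (finishes day 41), so it starts at day 41 and finishes at 41 + 11 = day 52.

52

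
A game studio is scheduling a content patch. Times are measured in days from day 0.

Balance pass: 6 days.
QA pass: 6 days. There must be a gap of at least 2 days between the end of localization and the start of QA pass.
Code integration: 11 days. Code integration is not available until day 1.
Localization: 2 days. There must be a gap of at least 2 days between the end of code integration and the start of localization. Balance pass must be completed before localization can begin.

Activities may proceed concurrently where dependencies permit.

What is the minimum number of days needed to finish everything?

24

Balance pass can start immediately at day 0; it finishes at day 6.
After its own release at day 1, code integration can start at day 1 and finishes at day 12.
For localization: code integration (finishes day 12, plus 2-day gap → day 14); balance pass (finishes day 6). Taking the maximum gives a start of day 14, and it finishes at 14 + 2 = day 16.
After localization (finishes day 16, plus 2-day gap → day 18), QA pass can start at day 18 and finishes at day 24.
All tasks are finished once the last one completes. Finish times: Code integration at 12, Balance pass at 6, Localization at 16, QA pass at 24. The latest is day 24.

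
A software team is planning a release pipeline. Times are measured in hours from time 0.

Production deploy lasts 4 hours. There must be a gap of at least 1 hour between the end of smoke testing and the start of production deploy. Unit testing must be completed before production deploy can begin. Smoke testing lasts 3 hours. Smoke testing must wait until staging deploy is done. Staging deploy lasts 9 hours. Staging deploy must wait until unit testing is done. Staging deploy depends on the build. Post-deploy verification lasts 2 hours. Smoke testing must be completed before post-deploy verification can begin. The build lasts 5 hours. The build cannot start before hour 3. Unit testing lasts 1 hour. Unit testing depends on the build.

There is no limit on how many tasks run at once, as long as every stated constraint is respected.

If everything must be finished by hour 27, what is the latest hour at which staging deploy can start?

10

Production deploy must finish by hour 27; it takes 4 hours, so it must start by 27 − 4 = hour 23.
Post-deploy verification must finish by hour 27; it takes 2 hours, so it must start by 27 − 2 = hour 25.
For smoke testing: production deploy (must start by hour 23, minus 1-hour gap → hour 22); post-deploy verification (must start by hour 25). The most restrictive is hour 22; with a 3-hour duration, smoke testing must start by hour 19.
Staging deploy must finish before smoke testing (must start by hour 19). With a 9-hour duration, staging deploy must start by 19 − 9 = hour 10.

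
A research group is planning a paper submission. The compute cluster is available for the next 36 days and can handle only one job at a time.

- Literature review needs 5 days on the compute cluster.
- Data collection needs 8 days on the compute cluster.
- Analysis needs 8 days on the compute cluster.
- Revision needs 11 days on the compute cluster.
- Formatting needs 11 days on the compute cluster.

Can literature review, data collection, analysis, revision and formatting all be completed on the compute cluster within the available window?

No

Running back to back, the jobs need 5 + 8 + 8 + 11 + 11 = 43 days on the compute cluster.
Since 43 > 36, they cannot all fit.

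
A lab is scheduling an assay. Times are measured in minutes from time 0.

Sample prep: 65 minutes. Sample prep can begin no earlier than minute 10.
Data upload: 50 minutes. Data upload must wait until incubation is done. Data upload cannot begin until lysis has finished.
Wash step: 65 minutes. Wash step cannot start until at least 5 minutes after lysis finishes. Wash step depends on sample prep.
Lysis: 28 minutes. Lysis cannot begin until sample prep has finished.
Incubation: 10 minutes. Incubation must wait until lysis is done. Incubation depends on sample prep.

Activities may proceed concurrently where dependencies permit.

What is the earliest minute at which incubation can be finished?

After its own release at minute 10, sample prep can start at minute 10 and finishes at minute 75.
Lysis cannot begin until sample prep (finishes minute 75). It runs from minute 75 to 75 + 28 = minute 103.
Incubation has to wait for lysis (finishes minute 103); sample prep (finishes minute 75). The latest of these is minute 103, so incubation runs minute 103 to 103 + 10 = minute 113.

113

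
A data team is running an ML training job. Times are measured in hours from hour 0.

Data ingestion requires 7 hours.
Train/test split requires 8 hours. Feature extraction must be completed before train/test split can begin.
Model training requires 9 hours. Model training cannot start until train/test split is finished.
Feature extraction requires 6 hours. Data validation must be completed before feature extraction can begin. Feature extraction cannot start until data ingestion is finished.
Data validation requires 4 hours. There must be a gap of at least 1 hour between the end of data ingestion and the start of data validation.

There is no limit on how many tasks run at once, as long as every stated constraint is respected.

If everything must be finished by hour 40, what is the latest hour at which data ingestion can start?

To finish by hour 40, model training (duration 9) must start no later than hour 31.
Train/test split has to be done before model training (must start by hour 31). That means finishing by hour 31, i.e. starting by 31 − 8 = hour 23.
Feature extraction must finish before train/test split (must start by hour 23). With a 6-hour duration, feature extraction must start by 23 − 6 = hour 17.
Since feature extraction (must start by hour 17) depends on it, data validation must finish by hour 17. Backing off its 4-hour duration gives a latest start of hour 13.
For data ingestion: data validation (must start by hour 13, minus 1-hour gap → hour 12); feature extraction (must start by hour 17). The most restrictive is hour 12; with a 7-hour duration, data ingestion must start by hour 5.

5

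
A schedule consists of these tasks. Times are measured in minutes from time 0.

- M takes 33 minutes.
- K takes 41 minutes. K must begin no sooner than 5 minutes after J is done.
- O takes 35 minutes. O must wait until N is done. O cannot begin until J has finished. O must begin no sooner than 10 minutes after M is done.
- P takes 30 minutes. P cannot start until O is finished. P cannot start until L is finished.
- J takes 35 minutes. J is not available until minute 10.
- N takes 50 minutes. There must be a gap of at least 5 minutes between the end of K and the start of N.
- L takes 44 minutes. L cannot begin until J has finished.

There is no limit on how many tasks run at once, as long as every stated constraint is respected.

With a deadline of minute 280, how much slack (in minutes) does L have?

161

J cannot begin until its own release at minute 10. It runs from minute 10 to 10 + 35 = minute 45.
L cannot begin until J (finishes minute 45). It runs from minute 45 to 45 + 44 = minute 89.

Working backward from the deadline:
P must finish by minute 280; it takes 30 minutes, so it must start by 280 − 30 = minute 250.
Since P (must start by minute 250) depends on it, L must finish by minute 250. Backing off its 44-minute duration gives a latest start of minute 206.
So L can start as early as minute 45 and as late as minute 206, giving 206 − 45 = 161 minutes of slack.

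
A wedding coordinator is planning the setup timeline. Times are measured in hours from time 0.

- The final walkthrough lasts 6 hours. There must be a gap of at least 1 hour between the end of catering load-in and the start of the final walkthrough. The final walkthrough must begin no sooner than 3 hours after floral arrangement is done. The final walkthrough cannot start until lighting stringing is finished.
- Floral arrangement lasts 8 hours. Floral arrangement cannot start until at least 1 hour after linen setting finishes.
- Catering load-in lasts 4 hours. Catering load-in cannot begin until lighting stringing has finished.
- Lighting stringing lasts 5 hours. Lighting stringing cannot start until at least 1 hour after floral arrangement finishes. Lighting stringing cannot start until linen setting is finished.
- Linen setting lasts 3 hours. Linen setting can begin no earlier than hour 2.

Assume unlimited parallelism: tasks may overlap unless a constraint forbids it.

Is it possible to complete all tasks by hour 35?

After its own release at hour 2, linen setting can start at hour 2 and finishes at hour 5.
Floral arrangement cannot begin until linen setting (finishes hour 5, plus 1-hour gap → hour 6). It runs from hour 6 to 6 + 8 = hour 14.
For lighting stringing: floral arrangement (finishes hour 14, plus 1-hour gap → hour 15); linen setting (finishes hour 5). Taking the maximum gives a start of hour 15, and it finishes at 15 + 5 = hour 20.
Catering load-in waits on lighting stringing (finishes hour 20), so it starts at hour 20 and finishes at 20 + 4 = hour 24.
The final walkthrough has to wait for catering load-in (finishes hour 24, plus 1-hour gap → hour 25); floral arrangement (finishes hour 14, plus 3-hour gap → hour 17); lighting stringing (finishes hour 20). The latest of these is hour 25, so the final walkthrough runs hour 25 to 25 + 6 = hour 31.
Every task is finished by hour 31, which is no later than the deadline of 35, so the schedule is feasible.

Yes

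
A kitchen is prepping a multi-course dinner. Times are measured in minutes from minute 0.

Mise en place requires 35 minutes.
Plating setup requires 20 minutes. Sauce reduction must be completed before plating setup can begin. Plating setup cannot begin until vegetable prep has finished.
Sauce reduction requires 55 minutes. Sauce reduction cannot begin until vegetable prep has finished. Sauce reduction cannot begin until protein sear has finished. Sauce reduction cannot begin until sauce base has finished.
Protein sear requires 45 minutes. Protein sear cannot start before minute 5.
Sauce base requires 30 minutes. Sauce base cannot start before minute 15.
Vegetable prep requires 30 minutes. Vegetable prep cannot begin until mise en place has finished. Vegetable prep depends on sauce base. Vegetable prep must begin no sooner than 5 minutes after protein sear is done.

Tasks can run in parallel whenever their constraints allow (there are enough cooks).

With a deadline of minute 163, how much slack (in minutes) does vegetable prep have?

3

After its own release at minute 5, protein sear can start at minute 5 and finishes at minute 50.
After its own release at minute 15, sauce base can start at minute 15 and finishes at minute 45.
Mise en place can start immediately at minute 0; it finishes at minute 35.
Vegetable prep has to wait for mise en place (finishes minute 35); sauce base (finishes minute 45); protein sear (finishes minute 50, plus 5-minute gap → minute 55). The latest of these is minute 55, so vegetable prep runs minute 55 to 55 + 30 = minute 85.

Working backward from the deadline:
Plating setup must finish by minute 163; it takes 20 minutes, so it must start by 163 − 20 = minute 143.
Sauce reduction has to be done before plating setup (must start by minute 143). That means finishing by minute 143, i.e. starting by 143 − 55 = minute 88.
Vegetable prep must finish in time for sauce reduction (must start by minute 88); plating setup (must start by minute 143). The tightest is minute 88, so vegetable prep must start by 88 − 30 = minute 58.
So vegetable prep can start as early as minute 55 and as late as minute 58, giving 58 − 55 = 3 minutes of slack.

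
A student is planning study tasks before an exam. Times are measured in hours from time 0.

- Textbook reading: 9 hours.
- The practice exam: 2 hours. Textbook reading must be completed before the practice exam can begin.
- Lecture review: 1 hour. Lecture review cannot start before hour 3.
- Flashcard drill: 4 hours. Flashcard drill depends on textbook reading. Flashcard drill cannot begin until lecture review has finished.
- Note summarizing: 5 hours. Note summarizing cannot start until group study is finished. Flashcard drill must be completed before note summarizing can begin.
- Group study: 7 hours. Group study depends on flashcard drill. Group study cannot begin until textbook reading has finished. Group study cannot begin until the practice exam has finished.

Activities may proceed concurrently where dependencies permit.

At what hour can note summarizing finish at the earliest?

Lecture review cannot begin until its own release at hour 3. It runs from hour 3 to 3 + 1 = hour 4.
Nothing blocks textbook reading, so it runs from hour 0 to hour 9.
The practice exam waits on textbook reading (finishes hour 9), so it starts at hour 9 and finishes at 9 + 2 = hour 11.
Flashcard drill cannot start until textbook reading (finishes hour 9); lecture review (finishes hour 4). The controlling bound is hour 9, so flashcard drill finishes at 9 + 4 = hour 13.
Group study cannot start until flashcard drill (finishes hour 13); textbook reading (finishes hour 9); the practice exam (finishes hour 11). The controlling bound is hour 13, so group study finishes at 13 + 7 = hour 20.
Note summarizing cannot start until group study (finishes hour 20); flashcard drill (finishes hour 13). The controlling bound is hour 20, so note summarizing finishes at 20 + 5 = hour 25.

25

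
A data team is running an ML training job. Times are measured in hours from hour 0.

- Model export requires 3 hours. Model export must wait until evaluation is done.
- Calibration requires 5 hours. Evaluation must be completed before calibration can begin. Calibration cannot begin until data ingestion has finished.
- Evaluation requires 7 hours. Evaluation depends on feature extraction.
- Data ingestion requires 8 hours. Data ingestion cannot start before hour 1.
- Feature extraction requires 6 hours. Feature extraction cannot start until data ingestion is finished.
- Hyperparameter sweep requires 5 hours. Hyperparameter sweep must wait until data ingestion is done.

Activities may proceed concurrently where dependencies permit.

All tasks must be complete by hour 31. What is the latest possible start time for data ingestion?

To finish by hour 31, calibration (duration 5) must start no later than hour 26.
Model export must finish by hour 31; it takes 3 hours, so it must start by 31 − 3 = hour 28.
Evaluation must finish in time for calibration (must start by hour 26); model export (must start by hour 28). The tightest is hour 26, so evaluation must start by 26 − 7 = hour 19.
Feature extraction must finish before evaluation (must start by hour 19). With a 6-hour duration, feature extraction must start by 19 − 6 = hour 13.
To finish by hour 31, hyperparameter sweep (duration 5) must start no later than hour 26.
For data ingestion: feature extraction (must start by hour 13); hyperparameter sweep (must start by hour 26); calibration (must start by hour 26). The most restrictive is hour 13; with an 8-hour duration, data ingestion must start by hour 5.

5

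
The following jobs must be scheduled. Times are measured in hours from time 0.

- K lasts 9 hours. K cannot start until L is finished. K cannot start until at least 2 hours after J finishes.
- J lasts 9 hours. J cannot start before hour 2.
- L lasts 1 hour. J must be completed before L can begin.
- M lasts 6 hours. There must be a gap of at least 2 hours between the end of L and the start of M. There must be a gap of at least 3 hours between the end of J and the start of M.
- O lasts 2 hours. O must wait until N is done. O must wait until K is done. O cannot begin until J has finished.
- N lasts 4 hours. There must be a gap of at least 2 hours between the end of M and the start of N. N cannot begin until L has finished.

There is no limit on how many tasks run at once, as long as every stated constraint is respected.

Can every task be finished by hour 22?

J waits on its own release at hour 2, so it starts at hour 2 and finishes at 2 + 9 = hour 11.
L cannot begin until J (finishes hour 11). It runs from hour 11 to 11 + 1 = hour 12.
M has to wait for L (finishes hour 12, plus 2-hour gap → hour 14); J (finishes hour 11, plus 3-hour gap → hour 14). The latest of these is hour 14, so M runs hour 14 to 14 + 6 = hour 20.
For N: M (finishes hour 20, plus 2-hour gap → hour 22); L (finishes hour 12). Taking the maximum gives a start of hour 22, and it finishes at 22 + 4 = hour 26.
K needs all of L (finishes hour 12); J (finishes hour 11, plus 2-hour gap → hour 13). That puts its earliest start at hour 13; it finishes at 13 + 9 = hour 22.
O cannot start until N (finishes hour 26); K (finishes hour 22); J (finishes hour 11). The controlling bound is hour 26, so O finishes at 26 + 2 = hour 28.
The earliest everything can be done is hour 28, which is after the deadline of 22, so it is not possible.

No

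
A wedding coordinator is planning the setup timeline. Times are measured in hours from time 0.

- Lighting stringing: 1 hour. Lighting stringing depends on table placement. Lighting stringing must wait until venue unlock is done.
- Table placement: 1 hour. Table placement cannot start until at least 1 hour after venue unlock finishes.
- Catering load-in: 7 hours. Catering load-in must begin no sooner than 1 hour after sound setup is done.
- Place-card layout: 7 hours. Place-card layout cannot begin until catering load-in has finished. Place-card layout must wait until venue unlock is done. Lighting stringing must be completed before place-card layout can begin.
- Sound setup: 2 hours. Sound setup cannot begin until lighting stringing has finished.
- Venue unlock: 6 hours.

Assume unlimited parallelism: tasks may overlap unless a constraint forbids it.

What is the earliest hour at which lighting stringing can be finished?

Venue unlock has no prerequisites, so it starts at hour 0 and finishes at hour 6.
Table placement waits on venue unlock (finishes hour 6, plus 1-hour gap → hour 7), so it starts at hour 7 and finishes at 7 + 1 = hour 8.
Lighting stringing has to wait for table placement (finishes hour 8); venue unlock (finishes hour 6). The latest of these is hour 8, so lighting stringing runs hour 8 to 8 + 1 = hour 9.

9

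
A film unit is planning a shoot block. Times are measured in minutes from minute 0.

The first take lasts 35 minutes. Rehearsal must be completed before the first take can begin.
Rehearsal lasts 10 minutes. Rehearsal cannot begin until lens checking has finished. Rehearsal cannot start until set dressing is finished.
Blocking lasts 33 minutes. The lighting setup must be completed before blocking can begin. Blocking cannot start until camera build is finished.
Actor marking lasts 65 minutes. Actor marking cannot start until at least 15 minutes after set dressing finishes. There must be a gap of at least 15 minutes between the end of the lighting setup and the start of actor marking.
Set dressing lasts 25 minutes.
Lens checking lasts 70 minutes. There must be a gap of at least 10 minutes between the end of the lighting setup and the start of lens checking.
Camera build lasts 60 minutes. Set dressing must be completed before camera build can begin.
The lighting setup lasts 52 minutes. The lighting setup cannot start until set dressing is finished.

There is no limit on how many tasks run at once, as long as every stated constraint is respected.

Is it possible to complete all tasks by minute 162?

Set dressing has no prerequisites, so it starts at minute 0 and finishes at minute 25.
Camera build cannot begin until set dressing (finishes minute 25). It runs from minute 25 to 25 + 60 = minute 85.
The lighting setup waits on set dressing (finishes minute 25), so it starts at minute 25 and finishes at 25 + 52 = minute 77.
Actor marking cannot start until set dressing (finishes minute 25, plus 15-minute gap → minute 40); the lighting setup (finishes minute 77, plus 15-minute gap → minute 92). The controlling bound is minute 92, so actor marking finishes at 92 + 65 = minute 157.
For blocking: the lighting setup (finishes minute 77); camera build (finishes minute 85). Taking the maximum gives a start of minute 85, and it finishes at 85 + 33 = minute 118.
After the lighting setup (finishes minute 77, plus 10-minute gap → minute 87), lens checking can start at minute 87 and finishes at minute 157.
For rehearsal: lens checking (finishes minute 157); set dressing (finishes minute 25). Taking the maximum gives a start of minute 157, and it finishes at 157 + 10 = minute 167.
The first take waits on rehearsal (finishes minute 167), so it starts at minute 167 and finishes at 167 + 35 = minute 202.
The earliest everything can be done is minute 202, which is after the deadline of 162, so it is not possible.

No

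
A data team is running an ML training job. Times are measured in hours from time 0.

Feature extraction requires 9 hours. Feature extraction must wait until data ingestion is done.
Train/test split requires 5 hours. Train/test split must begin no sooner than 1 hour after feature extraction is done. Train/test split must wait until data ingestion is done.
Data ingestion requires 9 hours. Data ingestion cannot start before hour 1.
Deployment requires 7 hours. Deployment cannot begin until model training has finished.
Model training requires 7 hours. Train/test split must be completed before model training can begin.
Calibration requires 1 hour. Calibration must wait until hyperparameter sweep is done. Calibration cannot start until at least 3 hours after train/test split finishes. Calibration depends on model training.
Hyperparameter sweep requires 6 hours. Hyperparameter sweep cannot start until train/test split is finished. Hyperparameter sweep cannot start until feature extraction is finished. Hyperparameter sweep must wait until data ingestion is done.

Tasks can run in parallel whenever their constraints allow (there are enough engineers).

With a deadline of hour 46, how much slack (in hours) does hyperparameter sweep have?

After its own release at hour 1, data ingestion can start at hour 1 and finishes at hour 10.
Feature extraction cannot begin until data ingestion (finishes hour 10). It runs from hour 10 to 10 + 9 = hour 19.
Train/test split cannot start until feature extraction (finishes hour 19, plus 1-hour gap → hour 20); data ingestion (finishes hour 10). The controlling bound is hour 20, so train/test split finishes at 20 + 5 = hour 25.
Hyperparameter sweep has to wait for train/test split (finishes hour 25); feature extraction (finishes hour 19); data ingestion (finishes hour 10). The latest of these is hour 25, so hyperparameter sweep runs hour 25 to 25 + 6 = hour 31.

Working backward from the deadline:
To finish by hour 46, calibration (duration 1) must start no later than hour 45.
Hyperparameter sweep feeds into calibration (must start by hour 45); so hyperparameter sweep must finish by hour 45 and therefore start by hour 39.
So hyperparameter sweep can start as early as hour 25 and as late as hour 39, giving 39 − 25 = 14 hours of slack.

14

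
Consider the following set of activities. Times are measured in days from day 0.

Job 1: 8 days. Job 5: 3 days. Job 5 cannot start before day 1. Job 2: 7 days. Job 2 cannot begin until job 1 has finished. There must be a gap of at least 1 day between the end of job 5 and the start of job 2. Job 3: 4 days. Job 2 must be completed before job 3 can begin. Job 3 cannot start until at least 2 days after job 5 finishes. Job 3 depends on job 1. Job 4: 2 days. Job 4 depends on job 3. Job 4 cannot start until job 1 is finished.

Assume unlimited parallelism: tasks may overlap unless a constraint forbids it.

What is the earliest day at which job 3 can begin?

15

Job 5 cannot begin until its own release at day 1. It runs from day 1 to 1 + 3 = day 4.
Job 1 has no prerequisites, so it starts at day 0 and finishes at day 8.
Job 2 needs all of job 1 (finishes day 8); job 5 (finishes day 4, plus 1-day gap → day 5). That puts its earliest start at day 8; it finishes at 8 + 7 = day 15.
Job 3 waits on job 2 (finishes day 15); job 5 (finishes day 4, plus 2-day gap → day 6); job 1 (finishes day 8). The latest of these is day 15, which is the earliest job 3 can start.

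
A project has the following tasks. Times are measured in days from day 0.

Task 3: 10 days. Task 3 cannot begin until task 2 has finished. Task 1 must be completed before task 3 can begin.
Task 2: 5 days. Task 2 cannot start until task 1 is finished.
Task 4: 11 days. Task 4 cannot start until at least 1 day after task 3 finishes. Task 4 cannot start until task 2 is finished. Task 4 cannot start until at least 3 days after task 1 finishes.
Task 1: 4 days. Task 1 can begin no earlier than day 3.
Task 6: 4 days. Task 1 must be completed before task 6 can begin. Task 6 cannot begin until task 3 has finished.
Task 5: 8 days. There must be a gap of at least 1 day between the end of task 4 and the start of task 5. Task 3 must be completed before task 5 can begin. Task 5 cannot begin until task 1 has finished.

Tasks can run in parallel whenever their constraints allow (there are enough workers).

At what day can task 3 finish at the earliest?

22

Task 1 waits on its own release at day 3, so it starts at day 3 and finishes at 3 + 4 = day 7.
Task 2 cannot begin until task 1 (finishes day 7). It runs from day 7 to 7 + 5 = day 12.
For task 3: task 2 (finishes day 12); task 1 (finishes day 7). Taking the maximum gives a start of day 12, and it finishes at 12 + 10 = day 22.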